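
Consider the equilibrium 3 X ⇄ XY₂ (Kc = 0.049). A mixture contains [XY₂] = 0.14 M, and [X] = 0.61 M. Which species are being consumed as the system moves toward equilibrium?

XY₂ (products)

Qc = [XY₂] / [X]³ = (0.14) / (0.61)³ = 0.62
Qc = 0.62 > Kc = 0.049: net reverse reaction.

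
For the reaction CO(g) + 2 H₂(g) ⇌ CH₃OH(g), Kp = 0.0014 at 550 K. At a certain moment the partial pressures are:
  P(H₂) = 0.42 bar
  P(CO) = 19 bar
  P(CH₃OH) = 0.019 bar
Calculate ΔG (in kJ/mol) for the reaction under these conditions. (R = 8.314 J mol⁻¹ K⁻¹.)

ΔG = 6.40 kJ/mol

Qp = P(CH₃OH) / (P(CO)·P(H₂)²) = (0.019) / ((19)·(0.42)²) = 0.00567
ΔG = RT ln(Qp/Kp) = (8.314 J mol⁻¹ K⁻¹)(550 K) × ln(0.00567/0.0014)
   = (4.573 kJ/mol)(1.399) = 6.40 kJ/mol
ΔG > 0, so the forward reaction is non-spontaneous (proceeds in reverse).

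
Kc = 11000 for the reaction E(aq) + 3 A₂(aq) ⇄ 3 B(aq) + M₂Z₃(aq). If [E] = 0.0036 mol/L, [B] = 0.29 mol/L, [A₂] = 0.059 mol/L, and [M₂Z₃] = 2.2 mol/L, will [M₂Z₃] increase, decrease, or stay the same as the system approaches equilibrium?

Qc = [B]³·[M₂Z₃] / ([E]·[A₂]³) = (0.29)³·(2.2) / ((0.0036)·(0.059)³) = 73000
Qc = 73000 > Kc = 11000: net reverse reaction.
M₂Z₃ is a product, so it decreases.

decrease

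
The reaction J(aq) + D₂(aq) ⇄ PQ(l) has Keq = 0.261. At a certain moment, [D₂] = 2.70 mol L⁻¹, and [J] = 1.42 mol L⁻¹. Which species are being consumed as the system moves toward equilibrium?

(PQ is a pure liquid — omitted from Q.)
Q = 1 / ([J]·[D₂]) = 1 / ((1.42)·(2.70)) = 0.261
Q = 0.261 = Keq; the system is at equilibrium.

none (at equilibrium)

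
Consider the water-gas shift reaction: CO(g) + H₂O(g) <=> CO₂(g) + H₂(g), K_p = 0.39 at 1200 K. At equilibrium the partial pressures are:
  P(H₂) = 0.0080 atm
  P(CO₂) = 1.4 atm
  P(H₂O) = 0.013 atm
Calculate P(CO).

At equilibrium, K_p = P(CO₂)·P(H₂) / (P(CO)·P(H₂O)) = 0.39.
(1.4)·(0.0080) / ((P(CO))·(0.013)) = 0.39
P(CO) = 2.21 = 2.2 atm

P(CO) = 2.2 atm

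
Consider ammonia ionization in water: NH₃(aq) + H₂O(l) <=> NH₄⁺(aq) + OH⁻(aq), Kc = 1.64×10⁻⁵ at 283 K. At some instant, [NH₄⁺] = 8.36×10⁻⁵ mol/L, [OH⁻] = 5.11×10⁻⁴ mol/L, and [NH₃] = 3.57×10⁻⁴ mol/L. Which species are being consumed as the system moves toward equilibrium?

NH₄⁺, OH⁻ (products)

(H₂O is a pure liquid — omitted from Qc.)
Qc = [NH₄⁺]·[OH⁻] / [NH₃] = (8.36×10⁻⁵)·(5.11×10⁻⁴) / (3.57×10⁻⁴) = 1.20×10⁻⁴
Qc = 1.20×10⁻⁴ > Kc = 1.64×10⁻⁵: net reverse reaction.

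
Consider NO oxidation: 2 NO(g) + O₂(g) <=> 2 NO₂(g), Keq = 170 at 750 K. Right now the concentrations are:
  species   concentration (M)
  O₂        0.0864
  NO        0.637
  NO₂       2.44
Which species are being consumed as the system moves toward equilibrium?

none (at equilibrium)

Q = [NO₂]² / ([NO]²·[O₂]) = (2.44)² / ((0.637)²·(0.0864)) = 170
Q = 170 = Keq; the system is at equilibrium.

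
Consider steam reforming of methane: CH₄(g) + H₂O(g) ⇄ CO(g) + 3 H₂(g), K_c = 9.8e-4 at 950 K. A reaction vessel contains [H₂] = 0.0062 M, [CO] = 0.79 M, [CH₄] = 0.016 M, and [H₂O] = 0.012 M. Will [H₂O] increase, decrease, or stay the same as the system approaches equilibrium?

stay the same

Q_c = [CO]·[H₂]³ / ([CH₄]·[H₂O]) = (0.79)·(0.0062)³ / ((0.016)·(0.012)) = 9.8e-4
Q_c = 9.8e-4 = K_c; the system is at equilibrium.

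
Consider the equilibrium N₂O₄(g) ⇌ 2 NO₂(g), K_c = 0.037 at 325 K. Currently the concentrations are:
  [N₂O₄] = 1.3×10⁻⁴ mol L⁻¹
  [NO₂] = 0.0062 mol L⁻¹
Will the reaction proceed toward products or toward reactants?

in the reverse direction

Q_c = [NO₂]² / [N₂O₄] = (0.0062)² / (1.3×10⁻⁴) = 0.30
Q_c = 0.30 > K_c = 0.037, so the reverse reaction proceeds.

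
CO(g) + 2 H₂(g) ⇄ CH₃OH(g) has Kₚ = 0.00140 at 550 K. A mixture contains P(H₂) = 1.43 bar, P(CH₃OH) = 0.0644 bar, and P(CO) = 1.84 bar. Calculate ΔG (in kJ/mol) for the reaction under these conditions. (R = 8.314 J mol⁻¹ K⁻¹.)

Qₚ = P(CH₃OH) / (P(CO)·P(H₂)²) = (0.0644) / ((1.84)·(1.43)²) = 0.0171
ΔG = RT ln(Qₚ/Kₚ) = (8.314 J mol⁻¹ K⁻¹)(550 K) × ln(0.0171/0.00140)
   = (4.573 kJ/mol)(2.503) = 11.4 kJ/mol
ΔG > 0, so the forward reaction is non-spontaneous (proceeds in reverse).

ΔG = 11.4 kJ/mol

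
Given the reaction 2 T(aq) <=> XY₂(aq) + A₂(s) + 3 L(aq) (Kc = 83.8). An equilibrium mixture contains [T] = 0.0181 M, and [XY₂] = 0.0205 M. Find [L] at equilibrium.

[L] = 1.10 M

(A₂ is a pure solid — omitted from Kc.)
At equilibrium, Kc = [XY₂]·[L]³ / [T]² = 83.8.
(0.0205)·([L])³ / (0.0181)² = 83.8
[L]³ = 1.34 ⇒ [L] = 1.10 M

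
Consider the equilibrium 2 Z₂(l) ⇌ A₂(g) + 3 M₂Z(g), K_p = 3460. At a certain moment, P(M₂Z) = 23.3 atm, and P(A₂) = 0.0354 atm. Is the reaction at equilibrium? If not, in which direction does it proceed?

in the forward direction

(Z₂ is a pure liquid — omitted from Q_p.)
Q_p = P(A₂)·P(M₂Z)³ = (0.0354)·(23.3)³ = 448
Q_p = 448 < K_p = 3460, so the forward reaction proceeds.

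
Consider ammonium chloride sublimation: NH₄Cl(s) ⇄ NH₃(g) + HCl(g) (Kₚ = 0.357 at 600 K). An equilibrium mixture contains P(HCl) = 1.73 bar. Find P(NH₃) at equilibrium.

P(NH₃) = 0.206 bar

(NH₄Cl is a pure solid — omitted from Kₚ.)
At equilibrium, Kₚ = P(NH₃)·P(HCl) = 0.357.
(P(NH₃))·(1.73) = 0.357
P(NH₃) = 0.206 bar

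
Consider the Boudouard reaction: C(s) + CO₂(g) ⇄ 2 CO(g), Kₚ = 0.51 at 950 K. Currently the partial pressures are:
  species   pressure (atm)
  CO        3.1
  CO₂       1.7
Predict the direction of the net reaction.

(C is a pure solid — omitted from Qₚ.)
Qₚ = P(CO)² / P(CO₂) = (3.1)² / (1.7) = 5.7
Qₚ = 5.7 > Kₚ = 0.51, so the reverse reaction proceeds.

toward reactants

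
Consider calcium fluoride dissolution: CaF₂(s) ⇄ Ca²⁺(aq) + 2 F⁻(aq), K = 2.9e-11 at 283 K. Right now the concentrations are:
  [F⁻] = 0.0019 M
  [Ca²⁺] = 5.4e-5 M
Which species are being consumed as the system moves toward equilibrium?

Ca²⁺, F⁻ (products)

(CaF₂ is a pure solid — omitted from Q.)
Q = [Ca²⁺]·[F⁻]² = (5.4e-5)·(0.0019)² = 1.9e-10
Q = 1.9e-10 > K = 2.9e-11: net reverse reaction.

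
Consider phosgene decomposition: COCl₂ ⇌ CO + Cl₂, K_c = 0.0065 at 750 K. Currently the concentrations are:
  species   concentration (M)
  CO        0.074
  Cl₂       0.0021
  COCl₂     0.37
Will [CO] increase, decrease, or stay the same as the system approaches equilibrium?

increase

Q_c = [CO]·[Cl₂] / [COCl₂] = (0.074)·(0.0021) / (0.37) = 4.2×10⁻⁴
Q_c = 4.2×10⁻⁴ < K_c = 0.0065: net forward reaction.
CO is a product, so it increases.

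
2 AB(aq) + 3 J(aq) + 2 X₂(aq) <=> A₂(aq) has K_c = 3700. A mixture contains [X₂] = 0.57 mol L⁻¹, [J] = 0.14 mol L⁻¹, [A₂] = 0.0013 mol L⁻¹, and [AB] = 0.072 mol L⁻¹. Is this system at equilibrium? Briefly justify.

Q_c = [A₂] / ([AB]²·[J]³·[X₂]²) = (0.0013) / ((0.072)²·(0.14)³·(0.57)²) = 280
Q_c = 280 < K_c = 3700: net forward reaction.

no; Q < K, reaction proceeds forward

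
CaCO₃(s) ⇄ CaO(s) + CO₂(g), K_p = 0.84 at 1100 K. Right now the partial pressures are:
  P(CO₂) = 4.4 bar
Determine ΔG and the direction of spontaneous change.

(CaCO₃, CaO are pure solids — omitted from Q_p.)
Q_p = P(CO₂) = 4.40
ΔG = RT ln(Q_p/K_p) = (8.314 J mol⁻¹ K⁻¹)(1100 K) × ln(4.40/0.84)
   = (9.145 kJ/mol)(1.656) = 15.1 kJ/mol
ΔG > 0, so the forward reaction is non-spontaneous (proceeds in reverse).

ΔG = 15.1 kJ/mol; the forward reaction is non-spontaneous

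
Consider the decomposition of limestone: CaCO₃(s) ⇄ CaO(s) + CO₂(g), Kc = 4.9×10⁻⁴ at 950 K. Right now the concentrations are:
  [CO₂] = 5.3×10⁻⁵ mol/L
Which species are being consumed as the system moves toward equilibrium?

(CaCO₃, CaO are pure solids — omitted from Qc.)
Qc = [CO₂] = 5.3×10⁻⁵
Qc = 5.3×10⁻⁵ < Kc = 4.9×10⁻⁴: net forward reaction.

CaCO₃ (reactants)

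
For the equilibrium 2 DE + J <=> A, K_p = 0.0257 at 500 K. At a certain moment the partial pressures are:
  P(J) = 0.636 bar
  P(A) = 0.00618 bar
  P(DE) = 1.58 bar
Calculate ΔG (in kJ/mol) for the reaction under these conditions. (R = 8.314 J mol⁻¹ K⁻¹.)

Q_p = P(A) / (P(DE)²·P(J)) = (0.00618) / ((1.58)²·(0.636)) = 0.00389
ΔG = RT ln(Q_p/K_p) = (8.314 J mol⁻¹ K⁻¹)(500 K) × ln(0.00389/0.0257)
   = (4.157 kJ/mol)(-1.888) = -7.85 kJ/mol
ΔG < 0, so the forward reaction is spontaneous (proceeds forward).

ΔG = -7.85 kJ/mol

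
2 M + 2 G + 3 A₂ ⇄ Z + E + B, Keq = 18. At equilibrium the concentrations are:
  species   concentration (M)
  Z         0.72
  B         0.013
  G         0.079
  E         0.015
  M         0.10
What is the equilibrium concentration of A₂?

[A₂] = 0.50 M

At equilibrium, Keq = [Z]·[E]·[B] / ([M]²·[G]²·[A₂]³) = 18.
(0.72)·(0.015)·(0.013) / ((0.10)²·(0.079)²·([A₂])³) = 18
[A₂]³ = 0.125 ⇒ [A₂] = 0.50 M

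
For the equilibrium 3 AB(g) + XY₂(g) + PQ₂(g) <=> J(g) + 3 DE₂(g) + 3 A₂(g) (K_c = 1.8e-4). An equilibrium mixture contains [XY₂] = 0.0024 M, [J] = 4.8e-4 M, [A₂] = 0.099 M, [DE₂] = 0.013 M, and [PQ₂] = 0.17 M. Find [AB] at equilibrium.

[AB] = 0.024 M

At equilibrium, K_c = [J]·[DE₂]³·[A₂]³ / ([AB]³·[XY₂]·[PQ₂]) = 1.8e-4.
(4.8e-4)·(0.013)³·(0.099)³ / (([AB])³·(0.0024)·(0.17)) = 1.8e-4
[AB]³ = 1.39e-5 ⇒ [AB] = 0.024 M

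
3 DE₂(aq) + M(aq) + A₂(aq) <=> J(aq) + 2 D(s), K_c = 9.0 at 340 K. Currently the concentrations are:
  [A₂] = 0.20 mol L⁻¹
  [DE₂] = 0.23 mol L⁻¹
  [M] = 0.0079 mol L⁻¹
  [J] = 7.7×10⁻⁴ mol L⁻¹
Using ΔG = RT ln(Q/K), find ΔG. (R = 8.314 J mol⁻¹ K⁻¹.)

(D is a pure solid — omitted from Q_c.)
Q_c = [J] / ([DE₂]³·[M]·[A₂]) = (7.7×10⁻⁴) / ((0.23)³·(0.0079)·(0.20)) = 40.1
ΔG = RT ln(Q_c/K_c) = (8.314 J mol⁻¹ K⁻¹)(340 K) × ln(40.1/9.0)
   = (2.827 kJ/mol)(1.494) = 4.22 kJ/mol
ΔG > 0, so the forward reaction is non-spontaneous (proceeds in reverse).

ΔG = 4.22 kJ/mol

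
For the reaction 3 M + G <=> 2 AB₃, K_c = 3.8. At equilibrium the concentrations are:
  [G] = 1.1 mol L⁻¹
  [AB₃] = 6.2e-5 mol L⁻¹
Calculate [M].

[M] = 9.7e-4 mol L⁻¹

At equilibrium, K_c = [AB₃]² / ([M]³·[G]) = 3.8.
(6.2e-5)² / (([M])³·(1.1)) = 3.8
[M]³ = 9.20e-10 ⇒ [M] = 9.7e-4 mol L⁻¹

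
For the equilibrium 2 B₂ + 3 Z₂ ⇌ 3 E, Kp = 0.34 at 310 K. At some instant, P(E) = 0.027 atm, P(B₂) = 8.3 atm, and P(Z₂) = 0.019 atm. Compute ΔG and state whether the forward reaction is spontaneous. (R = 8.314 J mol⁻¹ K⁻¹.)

ΔG = -5.41 kJ/mol; the forward reaction is spontaneous

Qp = P(E)³ / (P(B₂)²·P(Z₂)³) = (0.027)³ / ((8.3)²·(0.019)³) = 0.0417
ΔG = RT ln(Qp/Kp) = (8.314 J mol⁻¹ K⁻¹)(310 K) × ln(0.0417/0.34)
   = (2.577 kJ/mol)(-2.098) = -5.41 kJ/mol
ΔG < 0, so the forward reaction is spontaneous (proceeds forward).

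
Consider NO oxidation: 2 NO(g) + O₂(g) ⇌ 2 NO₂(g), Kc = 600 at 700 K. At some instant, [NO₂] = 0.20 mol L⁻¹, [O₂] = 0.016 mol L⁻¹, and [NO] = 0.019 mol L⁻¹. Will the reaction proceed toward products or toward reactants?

in the reverse direction

Qc = [NO₂]² / ([NO]²·[O₂]) = (0.20)² / ((0.019)²·(0.016)) = 6900
Qc = 6900 > Kc = 600, so the reverse reaction proceeds.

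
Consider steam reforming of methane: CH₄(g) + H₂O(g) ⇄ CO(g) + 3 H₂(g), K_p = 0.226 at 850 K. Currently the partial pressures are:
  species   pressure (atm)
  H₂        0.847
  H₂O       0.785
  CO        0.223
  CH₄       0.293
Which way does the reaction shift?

toward reactants

Q_p = P(CO)·P(H₂)³ / (P(CH₄)·P(H₂O)) = (0.223)·(0.847)³ / ((0.293)·(0.785)) = 0.589
Q_p = 0.589 > K_p = 0.226, so the reverse reaction proceeds.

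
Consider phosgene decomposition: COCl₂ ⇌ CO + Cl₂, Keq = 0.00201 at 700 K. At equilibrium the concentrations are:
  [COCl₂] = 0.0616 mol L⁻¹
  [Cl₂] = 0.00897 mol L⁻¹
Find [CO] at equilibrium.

[CO] = 0.0138 mol L⁻¹

At equilibrium, Keq = [CO]·[Cl₂] / [COCl₂] = 0.00201.
([CO])·(0.00897) / (0.0616) = 0.00201
[CO] = 0.0138 mol L⁻¹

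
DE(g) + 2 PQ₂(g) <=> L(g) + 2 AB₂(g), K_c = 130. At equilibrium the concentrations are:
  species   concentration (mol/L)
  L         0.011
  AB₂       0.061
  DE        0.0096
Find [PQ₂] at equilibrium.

[PQ₂] = 0.0057 mol/L

At equilibrium, K_c = [L]·[AB₂]² / ([DE]·[PQ₂]²) = 130.
(0.011)·(0.061)² / ((0.0096)·([PQ₂])²) = 130
[PQ₂]² = 3.28×10⁻⁵ ⇒ [PQ₂] = 0.0057 mol/L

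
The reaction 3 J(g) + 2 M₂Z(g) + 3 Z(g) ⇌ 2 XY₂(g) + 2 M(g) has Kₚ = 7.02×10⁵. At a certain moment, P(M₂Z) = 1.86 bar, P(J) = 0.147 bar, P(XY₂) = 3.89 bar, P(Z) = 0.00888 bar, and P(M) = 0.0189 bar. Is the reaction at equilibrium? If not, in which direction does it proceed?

at equilibrium

Qₚ = P(XY₂)²·P(M)² / (P(J)³·P(M₂Z)²·P(Z)³) = (3.89)²·(0.0189)² / ((0.147)³·(1.86)²·(0.00888)³) = 7.02×10⁵
Qₚ = 7.02×10⁵ = Kₚ, so the system is already at equilibrium.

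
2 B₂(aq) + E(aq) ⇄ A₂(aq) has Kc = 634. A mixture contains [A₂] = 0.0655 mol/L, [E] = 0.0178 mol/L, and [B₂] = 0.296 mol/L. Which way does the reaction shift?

Qc = [A₂] / ([B₂]²·[E]) = (0.0655) / ((0.296)²·(0.0178)) = 42.0
Qc = 42.0 < Kc = 634, so the forward reaction proceeds.

toward products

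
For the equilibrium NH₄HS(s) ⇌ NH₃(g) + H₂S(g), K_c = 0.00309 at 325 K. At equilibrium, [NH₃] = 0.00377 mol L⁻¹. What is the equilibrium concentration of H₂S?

(NH₄HS is a pure solid — omitted from K_c.)
At equilibrium, K_c = [NH₃]·[H₂S] = 0.00309.
(0.00377)·([H₂S]) = 0.00309
[H₂S] = 0.820 mol L⁻¹

[H₂S] = 0.820 mol L⁻¹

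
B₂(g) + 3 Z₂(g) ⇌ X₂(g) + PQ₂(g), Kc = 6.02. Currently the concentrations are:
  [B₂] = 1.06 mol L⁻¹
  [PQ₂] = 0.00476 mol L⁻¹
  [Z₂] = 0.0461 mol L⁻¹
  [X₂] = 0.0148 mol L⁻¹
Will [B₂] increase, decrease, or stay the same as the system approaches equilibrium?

Qc = [X₂]·[PQ₂] / ([B₂]·[Z₂]³) = (0.0148)·(0.00476) / ((1.06)·(0.0461)³) = 0.678
Qc = 0.678 < Kc = 6.02: net forward reaction.
B₂ is a reactant, so it decreases.

decrease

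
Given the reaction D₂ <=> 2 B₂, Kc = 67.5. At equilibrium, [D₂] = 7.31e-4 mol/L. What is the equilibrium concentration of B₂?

[B₂] = 0.222 mol/L

At equilibrium, Kc = [B₂]² / [D₂] = 67.5.
([B₂])² / (7.31e-4) = 67.5
[B₂]² = 0.0493 ⇒ [B₂] = 0.222 mol/L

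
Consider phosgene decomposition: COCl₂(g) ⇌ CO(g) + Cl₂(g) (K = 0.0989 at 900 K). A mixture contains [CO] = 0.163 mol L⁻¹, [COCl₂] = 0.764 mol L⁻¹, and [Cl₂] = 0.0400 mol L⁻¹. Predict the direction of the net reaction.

forward (toward products)

Q = [CO]·[Cl₂] / [COCl₂] = (0.163)·(0.0400) / (0.764) = 0.00853
Q = 0.00853 < K = 0.0989, so the forward reaction proceeds.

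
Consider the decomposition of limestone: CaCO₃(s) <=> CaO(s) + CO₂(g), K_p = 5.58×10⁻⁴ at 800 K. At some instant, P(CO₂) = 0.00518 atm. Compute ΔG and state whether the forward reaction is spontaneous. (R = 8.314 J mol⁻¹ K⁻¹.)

ΔG = 14.8 kJ/mol; the forward reaction is non-spontaneous

(CaCO₃, CaO are pure solids — omitted from Q_p.)
Q_p = P(CO₂) = 0.00518
ΔG = RT ln(Q_p/K_p) = (8.314 J mol⁻¹ K⁻¹)(800 K) × ln(0.00518/5.58×10⁻⁴)
   = (6.651 kJ/mol)(2.228) = 14.8 kJ/mol
ΔG > 0, so the forward reaction is non-spontaneous (proceeds in reverse).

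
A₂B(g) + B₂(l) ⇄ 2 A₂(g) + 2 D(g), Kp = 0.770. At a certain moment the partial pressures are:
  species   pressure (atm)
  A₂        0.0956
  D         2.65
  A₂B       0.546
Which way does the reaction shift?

forward (toward products)

(B₂ is a pure liquid — omitted from Qp.)
Qp = P(A₂)²·P(D)² / P(A₂B) = (0.0956)²·(2.65)² / (0.546) = 0.118
Qp = 0.118 < Kp = 0.770, so the forward reaction proceeds.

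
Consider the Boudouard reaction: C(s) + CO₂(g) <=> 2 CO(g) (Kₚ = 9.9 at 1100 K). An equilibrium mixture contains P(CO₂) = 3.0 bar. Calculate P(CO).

P(CO) = 5.4 bar

(C is a pure solid — omitted from Kₚ.)
At equilibrium, Kₚ = P(CO)² / P(CO₂) = 9.9.
(P(CO))² / (3.0) = 9.9
P(CO)² = 29.7 ⇒ P(CO) = 5.4 bar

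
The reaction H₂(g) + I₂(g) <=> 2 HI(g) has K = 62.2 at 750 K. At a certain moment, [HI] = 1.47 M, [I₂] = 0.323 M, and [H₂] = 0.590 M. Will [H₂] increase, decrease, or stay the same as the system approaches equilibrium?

decrease

Q = [HI]² / ([H₂]·[I₂]) = (1.47)² / ((0.590)·(0.323)) = 11.3
Q = 11.3 < K = 62.2: net forward reaction.
H₂ is a reactant, so it decreases.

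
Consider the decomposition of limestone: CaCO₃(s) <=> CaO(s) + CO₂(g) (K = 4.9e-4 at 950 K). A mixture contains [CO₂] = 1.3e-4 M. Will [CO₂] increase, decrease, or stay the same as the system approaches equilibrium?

increase

(CaCO₃, CaO are pure solids — omitted from Q.)
Q = [CO₂] = 1.3e-4
Q = 1.3e-4 < K = 4.9e-4: net forward reaction.
CO₂ is a product, so it increases.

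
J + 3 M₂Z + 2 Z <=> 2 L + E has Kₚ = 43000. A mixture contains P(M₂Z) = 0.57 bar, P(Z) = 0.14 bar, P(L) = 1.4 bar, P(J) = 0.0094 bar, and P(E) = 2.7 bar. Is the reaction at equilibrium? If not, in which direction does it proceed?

to the left

Qₚ = P(L)²·P(E) / (P(J)·P(M₂Z)³·P(Z)²) = (1.4)²·(2.7) / ((0.0094)·(0.57)³·(0.14)²) = 1.6e5
Qₚ = 1.6e5 > Kₚ = 43000, so the reverse reaction proceeds.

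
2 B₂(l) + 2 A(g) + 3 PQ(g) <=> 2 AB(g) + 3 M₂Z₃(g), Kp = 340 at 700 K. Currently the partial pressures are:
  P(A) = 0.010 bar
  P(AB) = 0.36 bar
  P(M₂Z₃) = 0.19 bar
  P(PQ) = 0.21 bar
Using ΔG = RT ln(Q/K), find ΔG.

(B₂ is a pure liquid — omitted from Qp.)
Qp = P(AB)²·P(M₂Z₃)³ / (P(A)²·P(PQ)³) = (0.36)²·(0.19)³ / ((0.010)²·(0.21)³) = 960
ΔG = RT ln(Qp/Kp) = (8.314 J mol⁻¹ K⁻¹)(700 K) × ln(960/340)
   = (5.820 kJ/mol)(1.038) = 6.04 kJ/mol
ΔG > 0, so the forward reaction is non-spontaneous (proceeds in reverse).

ΔG = 6.04 kJ/mol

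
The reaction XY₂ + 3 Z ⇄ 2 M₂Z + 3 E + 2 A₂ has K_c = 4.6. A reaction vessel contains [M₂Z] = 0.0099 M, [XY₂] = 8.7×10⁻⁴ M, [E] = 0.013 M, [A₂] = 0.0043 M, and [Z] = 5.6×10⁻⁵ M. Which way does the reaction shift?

Q_c = [M₂Z]²·[E]³·[A₂]² / ([XY₂]·[Z]³) = (0.0099)²·(0.013)³·(0.0043)² / ((8.7×10⁻⁴)·(5.6×10⁻⁵)³) = 26
Q_c = 26 > K_c = 4.6, so the reverse reaction proceeds.

reverse (toward reactants)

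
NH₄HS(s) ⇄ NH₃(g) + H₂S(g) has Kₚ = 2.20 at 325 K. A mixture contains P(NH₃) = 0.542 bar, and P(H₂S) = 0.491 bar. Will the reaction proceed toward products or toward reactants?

toward products

(NH₄HS is a pure solid — omitted from Qₚ.)
Qₚ = P(NH₃)·P(H₂S) = (0.542)·(0.491) = 0.266
Qₚ = 0.266 < Kₚ = 2.20, so the forward reaction proceeds.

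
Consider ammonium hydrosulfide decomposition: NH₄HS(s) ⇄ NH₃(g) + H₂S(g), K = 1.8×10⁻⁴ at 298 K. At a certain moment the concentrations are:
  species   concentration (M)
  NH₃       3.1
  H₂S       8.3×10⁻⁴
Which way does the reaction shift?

to the left

(NH₄HS is a pure solid — omitted from Q.)
Q = [NH₃]·[H₂S] = (3.1)·(8.3×10⁻⁴) = 0.0026
Q = 0.0026 > K = 1.8×10⁻⁴, so the reverse reaction proceeds.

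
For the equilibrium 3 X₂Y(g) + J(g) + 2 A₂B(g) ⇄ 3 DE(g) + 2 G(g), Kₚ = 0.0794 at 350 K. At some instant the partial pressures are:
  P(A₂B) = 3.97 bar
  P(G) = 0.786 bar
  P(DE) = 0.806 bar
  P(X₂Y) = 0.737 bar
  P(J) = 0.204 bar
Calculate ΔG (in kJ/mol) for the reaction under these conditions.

Qₚ = P(DE)³·P(G)² / (P(X₂Y)³·P(J)·P(A₂B)²) = (0.806)³·(0.786)² / ((0.737)³·(0.204)·(3.97)²) = 0.251
ΔG = RT ln(Qₚ/Kₚ) = (8.314 J mol⁻¹ K⁻¹)(350 K) × ln(0.251/0.0794)
   = (2.910 kJ/mol)(1.151) = 3.35 kJ/mol
ΔG > 0, so the forward reaction is non-spontaneous (proceeds in reverse).

ΔG = 3.35 kJ/mol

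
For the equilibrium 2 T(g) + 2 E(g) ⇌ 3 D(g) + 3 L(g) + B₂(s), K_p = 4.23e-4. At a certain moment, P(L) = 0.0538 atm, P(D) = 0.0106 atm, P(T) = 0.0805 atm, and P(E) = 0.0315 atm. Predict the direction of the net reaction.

to the right

(B₂ is a pure solid — omitted from Q_p.)
Q_p = P(D)³·P(L)³ / (P(T)²·P(E)²) = (0.0106)³·(0.0538)³ / ((0.0805)²·(0.0315)²) = 2.88e-5
Q_p = 2.88e-5 < K_p = 4.23e-4, so the forward reaction proceeds.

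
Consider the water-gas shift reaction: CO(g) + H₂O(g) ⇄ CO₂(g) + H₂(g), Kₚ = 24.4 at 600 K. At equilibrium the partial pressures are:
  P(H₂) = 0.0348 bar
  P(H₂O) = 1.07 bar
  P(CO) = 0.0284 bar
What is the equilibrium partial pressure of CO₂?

P(CO₂) = 21.3 bar

At equilibrium, Kₚ = P(CO₂)·P(H₂) / (P(CO)·P(H₂O)) = 24.4.
(P(CO₂))·(0.0348) / ((0.0284)·(1.07)) = 24.4
P(CO₂) = 21.3 bar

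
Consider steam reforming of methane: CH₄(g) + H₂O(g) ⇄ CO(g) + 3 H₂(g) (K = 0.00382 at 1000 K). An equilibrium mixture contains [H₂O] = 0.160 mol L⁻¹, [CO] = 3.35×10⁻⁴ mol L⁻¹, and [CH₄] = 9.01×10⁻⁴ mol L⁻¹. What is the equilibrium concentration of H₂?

At equilibrium, K = [CO]·[H₂]³ / ([CH₄]·[H₂O]) = 0.00382.
(3.35×10⁻⁴)·([H₂])³ / ((9.01×10⁻⁴)·(0.160)) = 0.00382
[H₂]³ = 0.00164 ⇒ [H₂] = 0.118 mol L⁻¹

[H₂] = 0.118 mol L⁻¹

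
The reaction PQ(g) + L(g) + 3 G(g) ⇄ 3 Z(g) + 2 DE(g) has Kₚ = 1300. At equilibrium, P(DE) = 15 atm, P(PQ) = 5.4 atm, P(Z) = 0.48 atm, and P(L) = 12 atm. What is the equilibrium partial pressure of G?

At equilibrium, Kₚ = P(Z)³·P(DE)² / (P(PQ)·P(L)·P(G)³) = 1300.
(0.48)³·(15)² / ((5.4)·(12)·(P(G))³) = 1300
P(G)³ = 2.95×10⁻⁴ ⇒ P(G) = 0.067 atm

P(G) = 0.067 atm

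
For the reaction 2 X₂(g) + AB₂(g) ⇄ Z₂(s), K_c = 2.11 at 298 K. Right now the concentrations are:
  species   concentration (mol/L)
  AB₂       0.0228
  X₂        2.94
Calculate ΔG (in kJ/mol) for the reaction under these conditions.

ΔG = 2.17 kJ/mol

(Z₂ is a pure solid — omitted from Q_c.)
Q_c = 1 / ([X₂]²·[AB₂]) = 1 / ((2.94)²·(0.0228)) = 5.07
ΔG = RT ln(Q_c/K_c) = (8.314 J mol⁻¹ K⁻¹)(298 K) × ln(5.07/2.11)
   = (2.478 kJ/mol)(0.8767) = 2.17 kJ/mol
ΔG > 0, so the forward reaction is non-spontaneous (proceeds in reverse).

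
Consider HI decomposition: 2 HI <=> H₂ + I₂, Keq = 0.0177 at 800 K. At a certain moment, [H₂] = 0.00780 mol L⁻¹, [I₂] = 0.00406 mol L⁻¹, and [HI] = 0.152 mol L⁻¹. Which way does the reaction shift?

in the forward direction

Q = [H₂]·[I₂] / [HI]² = (0.00780)·(0.00406) / (0.152)² = 0.00137
Q = 0.00137 < Keq = 0.0177, so the forward reaction proceeds.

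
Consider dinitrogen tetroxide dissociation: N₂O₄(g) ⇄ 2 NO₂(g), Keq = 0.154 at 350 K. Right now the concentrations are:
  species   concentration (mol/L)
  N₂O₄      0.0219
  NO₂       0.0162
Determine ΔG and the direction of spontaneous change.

ΔG = -7.43 kJ/mol; the forward reaction is spontaneous

Q = [NO₂]² / [N₂O₄] = (0.0162)² / (0.0219) = 0.0120
ΔG = RT ln(Q/Keq) = (8.314 J mol⁻¹ K⁻¹)(350 K) × ln(0.0120/0.154)
   = (2.910 kJ/mol)(-2.552) = -7.43 kJ/mol
ΔG < 0, so the forward reaction is spontaneous (proceeds forward).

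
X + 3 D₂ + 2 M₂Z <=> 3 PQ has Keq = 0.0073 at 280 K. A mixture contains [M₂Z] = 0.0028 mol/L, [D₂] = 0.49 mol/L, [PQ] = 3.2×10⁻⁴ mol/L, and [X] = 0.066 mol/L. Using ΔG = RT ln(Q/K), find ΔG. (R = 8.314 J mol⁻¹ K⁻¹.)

Q = [PQ]³ / ([X]·[D₂]³·[M₂Z]²) = (3.2×10⁻⁴)³ / ((0.066)·(0.49)³·(0.0028)²) = 5.38×10⁻⁴
ΔG = RT ln(Q/Keq) = (8.314 J mol⁻¹ K⁻¹)(280 K) × ln(5.38×10⁻⁴/0.0073)
   = (2.328 kJ/mol)(-2.608) = -6.07 kJ/mol
ΔG < 0, so the forward reaction is spontaneous (proceeds forward).

ΔG = -6.07 kJ/mol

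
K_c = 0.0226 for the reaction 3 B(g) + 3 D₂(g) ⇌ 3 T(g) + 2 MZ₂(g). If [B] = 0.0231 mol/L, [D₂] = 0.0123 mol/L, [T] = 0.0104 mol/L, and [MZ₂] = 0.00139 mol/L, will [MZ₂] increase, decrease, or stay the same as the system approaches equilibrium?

decrease

Q_c = [T]³·[MZ₂]² / ([B]³·[D₂]³) = (0.0104)³·(0.00139)² / ((0.0231)³·(0.0123)³) = 0.0947
Q_c = 0.0947 > K_c = 0.0226: net reverse reaction.
MZ₂ is a product, so it decreases.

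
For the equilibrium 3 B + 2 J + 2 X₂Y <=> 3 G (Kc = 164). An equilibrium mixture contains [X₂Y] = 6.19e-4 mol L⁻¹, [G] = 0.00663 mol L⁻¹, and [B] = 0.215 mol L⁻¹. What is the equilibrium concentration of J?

At equilibrium, Kc = [G]³ / ([B]³·[J]²·[X₂Y]²) = 164.
(0.00663)³ / ((0.215)³·([J])²·(6.19e-4)²) = 164
[J]² = 0.467 ⇒ [J] = 0.683 mol L⁻¹

[J] = 0.683 mol L⁻¹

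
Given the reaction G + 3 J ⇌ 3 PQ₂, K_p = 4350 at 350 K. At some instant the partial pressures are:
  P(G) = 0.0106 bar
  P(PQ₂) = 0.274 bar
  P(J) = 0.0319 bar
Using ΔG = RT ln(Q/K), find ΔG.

ΔG = 7.63 kJ/mol

Q_p = P(PQ₂)³ / (P(G)·P(J)³) = (0.274)³ / ((0.0106)·(0.0319)³) = 59800
ΔG = RT ln(Q_p/K_p) = (8.314 J mol⁻¹ K⁻¹)(350 K) × ln(59800/4350)
   = (2.910 kJ/mol)(2.621) = 7.63 kJ/mol
ΔG > 0, so the forward reaction is non-spontaneous (proceeds in reverse).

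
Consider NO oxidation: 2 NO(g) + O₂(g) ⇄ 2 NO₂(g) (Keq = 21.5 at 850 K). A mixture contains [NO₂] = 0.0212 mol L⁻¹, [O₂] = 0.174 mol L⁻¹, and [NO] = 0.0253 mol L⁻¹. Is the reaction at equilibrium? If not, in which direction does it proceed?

Q = [NO₂]² / ([NO]²·[O₂]) = (0.0212)² / ((0.0253)²·(0.174)) = 4.04
Q = 4.04 < Keq = 21.5, so the forward reaction proceeds.

toward products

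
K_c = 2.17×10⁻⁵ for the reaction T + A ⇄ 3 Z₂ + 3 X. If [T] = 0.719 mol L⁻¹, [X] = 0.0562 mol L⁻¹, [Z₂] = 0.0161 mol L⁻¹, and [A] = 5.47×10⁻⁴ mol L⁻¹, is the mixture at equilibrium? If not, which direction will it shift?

Q_c = [Z₂]³·[X]³ / ([T]·[A]) = (0.0161)³·(0.0562)³ / ((0.719)·(5.47×10⁻⁴)) = 1.88×10⁻⁶
Q_c = 1.88×10⁻⁶ < K_c = 2.17×10⁻⁵: net forward reaction.

no; Q < K, reaction proceeds forward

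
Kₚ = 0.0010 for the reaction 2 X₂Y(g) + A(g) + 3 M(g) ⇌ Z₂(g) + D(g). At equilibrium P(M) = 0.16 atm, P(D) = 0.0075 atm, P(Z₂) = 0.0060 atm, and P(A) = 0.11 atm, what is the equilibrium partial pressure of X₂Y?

At equilibrium, Kₚ = P(Z₂)·P(D) / (P(X₂Y)²·P(A)·P(M)³) = 0.0010.
(0.0060)·(0.0075) / ((P(X₂Y))²·(0.11)·(0.16)³) = 0.0010
P(X₂Y)² = 99.9 ⇒ P(X₂Y) = 10 atm

P(X₂Y) = 10 atm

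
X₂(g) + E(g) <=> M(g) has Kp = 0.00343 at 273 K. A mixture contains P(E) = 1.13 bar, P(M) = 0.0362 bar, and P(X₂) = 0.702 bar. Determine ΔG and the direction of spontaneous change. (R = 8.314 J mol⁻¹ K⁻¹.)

ΔG = 5.87 kJ/mol; the forward reaction is non-spontaneous

Qp = P(M) / (P(X₂)·P(E)) = (0.0362) / ((0.702)·(1.13)) = 0.0456
ΔG = RT ln(Qp/Kp) = (8.314 J mol⁻¹ K⁻¹)(273 K) × ln(0.0456/0.00343)
   = (2.270 kJ/mol)(2.587) = 5.87 kJ/mol
ΔG > 0, so the forward reaction is non-spontaneous (proceeds in reverse).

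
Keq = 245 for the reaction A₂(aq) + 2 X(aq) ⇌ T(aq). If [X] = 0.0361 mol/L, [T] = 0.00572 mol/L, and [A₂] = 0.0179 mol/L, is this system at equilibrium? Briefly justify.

Q = [T] / ([A₂]·[X]²) = (0.00572) / ((0.0179)·(0.0361)²) = 245
Q = 245 = Keq; the system is at equilibrium.

yes, at equilibrium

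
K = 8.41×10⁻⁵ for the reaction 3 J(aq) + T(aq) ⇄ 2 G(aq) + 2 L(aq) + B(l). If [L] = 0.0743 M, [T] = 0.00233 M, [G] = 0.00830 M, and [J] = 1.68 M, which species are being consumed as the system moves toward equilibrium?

J, T (reactants)

(B is a pure liquid — omitted from Q.)
Q = [G]²·[L]² / ([J]³·[T]) = (0.00830)²·(0.0743)² / ((1.68)³·(0.00233)) = 3.44×10⁻⁵
Q = 3.44×10⁻⁵ < K = 8.41×10⁻⁵: net forward reaction.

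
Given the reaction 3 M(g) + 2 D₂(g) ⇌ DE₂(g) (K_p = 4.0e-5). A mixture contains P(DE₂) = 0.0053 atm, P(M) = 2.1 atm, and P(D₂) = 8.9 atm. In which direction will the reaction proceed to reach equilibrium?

Q_p = P(DE₂) / (P(M)³·P(D₂)²) = (0.0053) / ((2.1)³·(8.9)²) = 7.2e-6
Q_p = 7.2e-6 < K_p = 4.0e-5, so the forward reaction proceeds.

in the forward direction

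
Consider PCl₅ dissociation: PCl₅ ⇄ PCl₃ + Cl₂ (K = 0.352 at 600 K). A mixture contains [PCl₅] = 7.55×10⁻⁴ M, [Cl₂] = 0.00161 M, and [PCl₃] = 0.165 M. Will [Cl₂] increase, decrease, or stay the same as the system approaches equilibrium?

Q = [PCl₃]·[Cl₂] / [PCl₅] = (0.165)·(0.00161) / (7.55×10⁻⁴) = 0.352
Q = 0.352 = K; the system is at equilibrium.

stay the same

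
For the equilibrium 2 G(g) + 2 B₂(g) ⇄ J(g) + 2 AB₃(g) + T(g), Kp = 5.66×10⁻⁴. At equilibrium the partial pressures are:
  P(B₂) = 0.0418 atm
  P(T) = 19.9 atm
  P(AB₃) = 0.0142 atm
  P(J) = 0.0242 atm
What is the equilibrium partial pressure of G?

P(G) = 9.91 atm

At equilibrium, Kp = P(J)·P(AB₃)²·P(T) / (P(G)²·P(B₂)²) = 5.66×10⁻⁴.
(0.0242)·(0.0142)²·(19.9) / ((P(G))²·(0.0418)²) = 5.66×10⁻⁴
P(G)² = 98.2 ⇒ P(G) = 9.91 atm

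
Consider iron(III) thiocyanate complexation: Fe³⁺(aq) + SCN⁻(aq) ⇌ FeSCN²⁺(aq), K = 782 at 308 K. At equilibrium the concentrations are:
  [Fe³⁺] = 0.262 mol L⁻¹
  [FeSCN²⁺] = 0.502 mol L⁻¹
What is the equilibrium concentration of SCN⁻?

At equilibrium, K = [FeSCN²⁺] / ([Fe³⁺]·[SCN⁻]) = 782.
(0.502) / ((0.262)·([SCN⁻])) = 782
[SCN⁻] = 0.00245 mol L⁻¹

[SCN⁻] = 0.00245 mol L⁻¹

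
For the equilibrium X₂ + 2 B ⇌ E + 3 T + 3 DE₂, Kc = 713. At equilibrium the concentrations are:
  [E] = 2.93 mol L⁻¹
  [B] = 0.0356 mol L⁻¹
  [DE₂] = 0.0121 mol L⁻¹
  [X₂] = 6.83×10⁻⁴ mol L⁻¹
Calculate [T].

[T] = 4.92 mol L⁻¹

At equilibrium, Kc = [E]·[T]³·[DE₂]³ / ([X₂]·[B]²) = 713.
(2.93)·([T])³·(0.0121)³ / ((6.83×10⁻⁴)·(0.0356)²) = 713
[T]³ = 119 ⇒ [T] = 4.92 mol L⁻¹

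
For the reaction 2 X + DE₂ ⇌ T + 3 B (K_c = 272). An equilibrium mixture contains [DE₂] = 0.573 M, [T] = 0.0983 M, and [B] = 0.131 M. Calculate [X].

At equilibrium, K_c = [T]·[B]³ / ([X]²·[DE₂]) = 272.
(0.0983)·(0.131)³ / (([X])²·(0.573)) = 272
[X]² = 1.42e-6 ⇒ [X] = 0.00119 M

[X] = 0.00119 M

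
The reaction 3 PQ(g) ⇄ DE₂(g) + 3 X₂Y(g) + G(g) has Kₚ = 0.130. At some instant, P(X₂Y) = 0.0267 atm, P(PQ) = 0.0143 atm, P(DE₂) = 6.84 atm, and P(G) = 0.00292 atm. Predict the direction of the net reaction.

at equilibrium

Qₚ = P(DE₂)·P(X₂Y)³·P(G) / P(PQ)³ = (6.84)·(0.0267)³·(0.00292) / (0.0143)³ = 0.130
Qₚ = 0.130 = Kₚ, so the system is already at equilibrium.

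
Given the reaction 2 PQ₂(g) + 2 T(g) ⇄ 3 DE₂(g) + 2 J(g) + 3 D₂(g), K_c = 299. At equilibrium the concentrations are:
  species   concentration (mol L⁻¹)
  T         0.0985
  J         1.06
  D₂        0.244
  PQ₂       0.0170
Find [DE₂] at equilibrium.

[DE₂] = 0.372 mol L⁻¹

At equilibrium, K_c = [DE₂]³·[J]²·[D₂]³ / ([PQ₂]²·[T]²) = 299.
([DE₂])³·(1.06)²·(0.244)³ / ((0.0170)²·(0.0985)²) = 299
[DE₂]³ = 0.0514 ⇒ [DE₂] = 0.372 mol L⁻¹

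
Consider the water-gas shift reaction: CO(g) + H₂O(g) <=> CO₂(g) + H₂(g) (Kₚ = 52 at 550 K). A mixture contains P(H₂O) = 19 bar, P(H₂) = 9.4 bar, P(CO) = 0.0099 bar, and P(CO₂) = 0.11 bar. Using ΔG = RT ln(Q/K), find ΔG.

ΔG = -10.3 kJ/mol

Qₚ = P(CO₂)·P(H₂) / (P(CO)·P(H₂O)) = (0.11)·(9.4) / ((0.0099)·(19)) = 5.50
ΔG = RT ln(Qₚ/Kₚ) = (8.314 J mol⁻¹ K⁻¹)(550 K) × ln(5.50/52)
   = (4.573 kJ/mol)(-2.246) = -10.3 kJ/mol
ΔG < 0, so the forward reaction is spontaneous (proceeds forward).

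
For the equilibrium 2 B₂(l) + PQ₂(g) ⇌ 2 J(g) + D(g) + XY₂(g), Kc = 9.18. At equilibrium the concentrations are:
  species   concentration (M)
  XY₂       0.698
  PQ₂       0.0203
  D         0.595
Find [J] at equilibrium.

[J] = 0.670 M

(B₂ is a pure liquid — omitted from Kc.)
At equilibrium, Kc = [J]²·[D]·[XY₂] / [PQ₂] = 9.18.
([J])²·(0.595)·(0.698) / (0.0203) = 9.18
[J]² = 0.449 ⇒ [J] = 0.670 M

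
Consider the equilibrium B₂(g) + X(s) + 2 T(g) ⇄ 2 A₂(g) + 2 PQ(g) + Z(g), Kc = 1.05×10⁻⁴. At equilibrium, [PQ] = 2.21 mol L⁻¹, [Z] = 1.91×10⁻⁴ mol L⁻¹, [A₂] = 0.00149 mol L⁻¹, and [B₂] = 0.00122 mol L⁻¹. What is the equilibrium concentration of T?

(X is a pure solid — omitted from Kc.)
At equilibrium, Kc = [A₂]²·[PQ]²·[Z] / ([B₂]·[T]²) = 1.05×10⁻⁴.
(0.00149)²·(2.21)²·(1.91×10⁻⁴) / ((0.00122)·([T])²) = 1.05×10⁻⁴
[T]² = 0.0162 ⇒ [T] = 0.127 mol L⁻¹

[T] = 0.127 mol L⁻¹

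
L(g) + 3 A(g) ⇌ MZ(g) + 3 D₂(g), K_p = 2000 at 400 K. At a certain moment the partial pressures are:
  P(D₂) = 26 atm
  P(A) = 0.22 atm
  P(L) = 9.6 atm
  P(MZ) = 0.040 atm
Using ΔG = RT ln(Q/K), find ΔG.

ΔG = 4.11 kJ/mol

Q_p = P(MZ)·P(D₂)³ / (P(L)·P(A)³) = (0.040)·(26)³ / ((9.6)·(0.22)³) = 6880
ΔG = RT ln(Q_p/K_p) = (8.314 J mol⁻¹ K⁻¹)(400 K) × ln(6880/2000)
   = (3.326 kJ/mol)(1.235) = 4.11 kJ/mol
ΔG > 0, so the forward reaction is non-spontaneous (proceeds in reverse).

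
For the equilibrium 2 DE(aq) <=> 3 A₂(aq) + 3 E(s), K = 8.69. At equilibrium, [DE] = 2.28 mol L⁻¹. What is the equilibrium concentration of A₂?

(E is a pure solid — omitted from K.)
At equilibrium, K = [A₂]³ / [DE]² = 8.69.
([A₂])³ / (2.28)² = 8.69
[A₂]³ = 45.2 ⇒ [A₂] = 3.56 mol L⁻¹

[A₂] = 3.56 mol L⁻¹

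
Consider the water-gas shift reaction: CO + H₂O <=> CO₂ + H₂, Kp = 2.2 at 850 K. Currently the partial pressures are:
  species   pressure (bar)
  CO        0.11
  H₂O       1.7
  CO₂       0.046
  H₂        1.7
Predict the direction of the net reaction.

to the right

Qp = P(CO₂)·P(H₂) / (P(CO)·P(H₂O)) = (0.046)·(1.7) / ((0.11)·(1.7)) = 0.42
Qp = 0.42 < Kp = 2.2, so the forward reaction proceeds.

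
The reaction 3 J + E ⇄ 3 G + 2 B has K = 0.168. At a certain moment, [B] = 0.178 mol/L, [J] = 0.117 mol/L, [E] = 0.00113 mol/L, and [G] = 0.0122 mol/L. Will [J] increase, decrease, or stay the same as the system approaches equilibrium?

decrease

Q = [G]³·[B]² / ([J]³·[E]) = (0.0122)³·(0.178)² / ((0.117)³·(0.00113)) = 0.0318
Q = 0.0318 < K = 0.168: net forward reaction.
J is a reactant, so it decreases.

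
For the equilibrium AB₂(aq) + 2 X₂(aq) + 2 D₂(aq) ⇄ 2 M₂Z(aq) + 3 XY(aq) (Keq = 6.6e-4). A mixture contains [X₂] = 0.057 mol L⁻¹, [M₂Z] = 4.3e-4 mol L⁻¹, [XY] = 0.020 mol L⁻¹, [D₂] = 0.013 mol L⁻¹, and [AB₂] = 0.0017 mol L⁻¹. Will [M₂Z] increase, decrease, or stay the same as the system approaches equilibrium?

Q = [M₂Z]²·[XY]³ / ([AB₂]·[X₂]²·[D₂]²) = (4.3e-4)²·(0.020)³ / ((0.0017)·(0.057)²·(0.013)²) = 0.0016
Q = 0.0016 > Keq = 6.6e-4: net reverse reaction.
M₂Z is a product, so it decreases.

decrease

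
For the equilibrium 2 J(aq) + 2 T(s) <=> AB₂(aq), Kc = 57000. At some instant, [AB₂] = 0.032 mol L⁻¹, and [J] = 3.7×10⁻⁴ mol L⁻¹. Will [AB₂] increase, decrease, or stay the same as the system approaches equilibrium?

(T is a pure solid — omitted from Qc.)
Qc = [AB₂] / [J]² = (0.032) / (3.7×10⁻⁴)² = 2.3×10⁵
Qc = 2.3×10⁵ > Kc = 57000: net reverse reaction.
AB₂ is a product, so it decreases.

decrease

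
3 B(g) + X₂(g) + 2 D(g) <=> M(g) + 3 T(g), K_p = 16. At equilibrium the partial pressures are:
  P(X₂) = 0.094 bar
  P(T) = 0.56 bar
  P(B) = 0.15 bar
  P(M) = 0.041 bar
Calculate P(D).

At equilibrium, K_p = P(M)·P(T)³ / (P(B)³·P(X₂)·P(D)²) = 16.
(0.041)·(0.56)³ / ((0.15)³·(0.094)·(P(D))²) = 16
P(D)² = 1.42 ⇒ P(D) = 1.2 bar

P(D) = 1.2 bar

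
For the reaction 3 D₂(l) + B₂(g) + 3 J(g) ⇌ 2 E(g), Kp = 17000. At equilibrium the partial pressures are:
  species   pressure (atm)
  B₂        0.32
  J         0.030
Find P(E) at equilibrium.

(D₂ is a pure liquid — omitted from Kp.)
At equilibrium, Kp = P(E)² / (P(B₂)·P(J)³) = 17000.
(P(E))² / ((0.32)·(0.030)³) = 17000
P(E)² = 0.147 ⇒ P(E) = 0.38 atm

P(E) = 0.38 atm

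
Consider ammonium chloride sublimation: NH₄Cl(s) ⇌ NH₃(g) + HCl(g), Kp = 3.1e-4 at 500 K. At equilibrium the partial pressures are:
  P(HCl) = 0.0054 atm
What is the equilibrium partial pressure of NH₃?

(NH₄Cl is a pure solid — omitted from Kp.)
At equilibrium, Kp = P(NH₃)·P(HCl) = 3.1e-4.
(P(NH₃))·(0.0054) = 3.1e-4
P(NH₃) = 0.0574 = 0.057 atm

P(NH₃) = 0.057 atm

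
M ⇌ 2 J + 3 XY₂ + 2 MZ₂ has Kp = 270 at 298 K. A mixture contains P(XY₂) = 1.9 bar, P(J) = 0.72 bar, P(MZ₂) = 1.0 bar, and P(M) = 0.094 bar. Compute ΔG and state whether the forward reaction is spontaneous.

Qp = P(J)²·P(XY₂)³·P(MZ₂)² / P(M) = (0.72)²·(1.9)³·(1.0)² / (0.094) = 37.8
ΔG = RT ln(Qp/Kp) = (8.314 J mol⁻¹ K⁻¹)(298 K) × ln(37.8/270)
   = (2.478 kJ/mol)(-1.966) = -4.87 kJ/mol
ΔG < 0, so the forward reaction is spontaneous (proceeds forward).

ΔG = -4.87 kJ/mol; the forward reaction is spontaneous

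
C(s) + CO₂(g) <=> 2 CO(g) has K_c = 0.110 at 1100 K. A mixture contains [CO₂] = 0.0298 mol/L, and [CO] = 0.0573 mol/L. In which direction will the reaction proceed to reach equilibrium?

at equilibrium

(C is a pure solid — omitted from Q_c.)
Q_c = [CO]² / [CO₂] = (0.0573)² / (0.0298) = 0.110
Q_c = 0.110 = K_c, so the system is already at equilibrium.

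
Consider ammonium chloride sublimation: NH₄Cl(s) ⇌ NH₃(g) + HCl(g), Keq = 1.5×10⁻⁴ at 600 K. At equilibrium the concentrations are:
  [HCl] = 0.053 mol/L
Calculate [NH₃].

(NH₄Cl is a pure solid — omitted from Keq.)
At equilibrium, Keq = [NH₃]·[HCl] = 1.5×10⁻⁴.
([NH₃])·(0.053) = 1.5×10⁻⁴
[NH₃] = 0.00283 = 0.0028 mol/L

[NH₃] = 0.0028 mol/L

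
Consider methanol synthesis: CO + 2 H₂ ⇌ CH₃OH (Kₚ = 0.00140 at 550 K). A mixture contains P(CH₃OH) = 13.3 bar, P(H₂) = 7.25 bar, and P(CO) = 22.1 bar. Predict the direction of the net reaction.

Qₚ = P(CH₃OH) / (P(CO)·P(H₂)²) = (13.3) / ((22.1)·(7.25)²) = 0.0114
Qₚ = 0.0114 > Kₚ = 0.00140, so the reverse reaction proceeds.

in the reverse direction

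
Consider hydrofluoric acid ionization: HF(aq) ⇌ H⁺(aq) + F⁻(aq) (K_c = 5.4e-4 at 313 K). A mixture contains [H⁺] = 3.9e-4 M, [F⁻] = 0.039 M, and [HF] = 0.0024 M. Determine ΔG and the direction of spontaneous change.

Q_c = [H⁺]·[F⁻] / [HF] = (3.9e-4)·(0.039) / (0.0024) = 0.00634
ΔG = RT ln(Q_c/K_c) = (8.314 J mol⁻¹ K⁻¹)(313 K) × ln(0.00634/5.4e-4)
   = (2.602 kJ/mol)(2.463) = 6.41 kJ/mol
ΔG > 0, so the forward reaction is non-spontaneous (proceeds in reverse).

ΔG = 6.41 kJ/mol; the forward reaction is non-spontaneous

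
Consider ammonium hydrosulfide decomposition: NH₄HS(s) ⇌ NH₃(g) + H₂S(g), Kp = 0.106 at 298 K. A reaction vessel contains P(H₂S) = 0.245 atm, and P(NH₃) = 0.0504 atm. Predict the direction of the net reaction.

in the forward direction

(NH₄HS is a pure solid — omitted from Qp.)
Qp = P(NH₃)·P(H₂S) = (0.0504)·(0.245) = 0.0123
Qp = 0.0123 < Kp = 0.106, so the forward reaction proceeds.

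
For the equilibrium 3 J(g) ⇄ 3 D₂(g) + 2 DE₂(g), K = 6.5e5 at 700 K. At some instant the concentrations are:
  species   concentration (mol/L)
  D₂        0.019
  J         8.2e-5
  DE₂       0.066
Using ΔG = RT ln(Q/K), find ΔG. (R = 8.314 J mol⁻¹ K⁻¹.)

Q = [D₂]³·[DE₂]² / [J]³ = (0.019)³·(0.066)² / (8.2e-5)³ = 54200
ΔG = RT ln(Q/K) = (8.314 J mol⁻¹ K⁻¹)(700 K) × ln(54200/6.5e5)
   = (5.820 kJ/mol)(-2.484) = -14.5 kJ/mol
ΔG < 0, so the forward reaction is spontaneous (proceeds forward).

ΔG = -14.5 kJ/mol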